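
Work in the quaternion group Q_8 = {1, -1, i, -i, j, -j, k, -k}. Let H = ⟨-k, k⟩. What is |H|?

|⟨-k⟩| = 4 and |⟨k⟩| = 4, so |H| is a multiple of lcm(4, 4) = 4 and divides |G| = 8.
Closing under the operation: H = {1, -1, k, -k}, so |H| = 4.

4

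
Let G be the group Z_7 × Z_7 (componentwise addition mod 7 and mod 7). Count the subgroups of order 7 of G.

|G| = 49 and 7 | 49, so subgroups of order 7 are possible by Lagrange.
The subgroups of order 7 are: {(0,0), (0,1), (0,2), (0,3), (0,4), (0,5), (0,6)}; {(0,0), (1,0), (2,0), (3,0), (4,0), (5,0), (6,0)}; {(0,0), (1,1), (2,2), (3,3), (4,4), (5,5), (6,6)}; {(0,0), (1,2), (2,4), (3,6), (4,1), (5,3), (6,5)}; … (8 in all).
So G has 8 subgroups of order 7.

8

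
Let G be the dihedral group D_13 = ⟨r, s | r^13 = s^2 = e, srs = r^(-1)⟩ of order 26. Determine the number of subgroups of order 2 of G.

|G| = 26 and 2 | 26, so subgroups of order 2 are possible by Lagrange.
The subgroups of order 2 are: {e, r^10s}; {e, r^11s}; {e, r^12s}; {e, r^2s}; … (13 in all).
So G has 13 subgroups of order 2.

13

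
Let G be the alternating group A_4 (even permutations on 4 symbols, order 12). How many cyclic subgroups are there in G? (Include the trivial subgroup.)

A cyclic subgroup of order d is generated by each of its φ(d) elements of order d, so the cyclic subgroups of order d number (#elements of order d)/φ(d).
Cyclic subgroups by order — order 1: 1; order 2: 3; order 3: 4.
Total: 8.

8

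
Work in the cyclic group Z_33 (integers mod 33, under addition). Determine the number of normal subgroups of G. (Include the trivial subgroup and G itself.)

4

G is abelian, so every subgroup is normal.
G has 4 subgroups in total, hence 4 normal subgroups.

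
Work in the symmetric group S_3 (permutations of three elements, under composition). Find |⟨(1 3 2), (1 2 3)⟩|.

3

|⟨(1 3 2)⟩| = 3 and |⟨(1 2 3)⟩| = 3, so |H| is a multiple of lcm(3, 3) = 3 and divides |G| = 6.
Closing under the operation: H = {e, (1 2 3), (1 3 2)}, so |H| = 3.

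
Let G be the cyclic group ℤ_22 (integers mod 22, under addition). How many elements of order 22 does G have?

In a cyclic group of order 22, the number of elements of order d (for d | 22) is φ(d).
φ(22) = 10.

10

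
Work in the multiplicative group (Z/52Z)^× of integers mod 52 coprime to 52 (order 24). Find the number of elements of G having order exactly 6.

The elements of order 6 are: 3, 17, 23, 35, 43, 49.
That's 6.

6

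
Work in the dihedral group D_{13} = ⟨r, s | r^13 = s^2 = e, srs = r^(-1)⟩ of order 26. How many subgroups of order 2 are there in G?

13

|G| = 26 and 2 | 26, so subgroups of order 2 are possible by Lagrange.
The subgroups of order 2 are: {e, r^10s}; {e, r^11s}; {e, r^12s}; {e, r^2s}; … (13 in all).
So G has 13 subgroups of order 2.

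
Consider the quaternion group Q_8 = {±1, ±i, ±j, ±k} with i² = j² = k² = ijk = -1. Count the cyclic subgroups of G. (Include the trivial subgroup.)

Group the elements of G by the cyclic subgroup they generate; each cyclic subgroup of order d accounts for φ(d) elements.
Cyclic subgroups by order — order 1: 1; order 2: 1; order 4: 3.
Total: 5.

5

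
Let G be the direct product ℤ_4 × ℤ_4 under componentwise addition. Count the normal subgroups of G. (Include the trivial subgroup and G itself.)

15

G is abelian, so every subgroup is normal.
G has 15 subgroups in total, hence 15 normal subgroups.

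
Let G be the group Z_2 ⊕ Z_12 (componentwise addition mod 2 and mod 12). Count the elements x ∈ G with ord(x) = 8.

0

An element (a,b) has order lcm(ord(a), ord(b)); count pairs with lcm equal to 8.
Enumerating gives 0 such elements.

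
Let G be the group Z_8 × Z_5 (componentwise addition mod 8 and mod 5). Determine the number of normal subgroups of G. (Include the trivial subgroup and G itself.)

G is abelian, so every subgroup is normal.
G has 8 subgroups in total, hence 8 normal subgroups.

8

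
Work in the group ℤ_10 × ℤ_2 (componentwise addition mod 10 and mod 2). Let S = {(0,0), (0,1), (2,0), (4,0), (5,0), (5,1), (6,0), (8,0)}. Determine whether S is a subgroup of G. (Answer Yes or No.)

No

|S| = 8 does not divide |G| = 20, so by Lagrange S is not a subgroup.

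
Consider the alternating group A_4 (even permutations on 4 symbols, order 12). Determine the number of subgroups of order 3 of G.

|G| = 12 and 3 | 12, so subgroups of order 3 are possible by Lagrange.
The subgroups of order 3 are: {e, (1 2 3), (1 3 2)}; {e, (1 2 4), (1 4 2)}; {e, (1 3 4), (1 4 3)}; {e, (2 3 4), (2 4 3)}.
So G has 4 subgroups of order 3.

4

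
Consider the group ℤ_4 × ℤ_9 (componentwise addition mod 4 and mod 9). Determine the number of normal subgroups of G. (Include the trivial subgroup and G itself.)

9

G is abelian, so every subgroup is normal.
G has 9 subgroups in total, hence 9 normal subgroups.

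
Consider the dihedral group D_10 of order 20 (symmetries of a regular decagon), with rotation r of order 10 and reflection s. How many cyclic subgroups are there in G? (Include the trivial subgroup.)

Each element a generates a cyclic subgroup ⟨a⟩; distinct elements may generate the same one (a cyclic group of order d has φ(d) generators).
Cyclic subgroups by order — order 1: 1; order 2: 11; order 5: 1; order 10: 1.
Total: 14.

14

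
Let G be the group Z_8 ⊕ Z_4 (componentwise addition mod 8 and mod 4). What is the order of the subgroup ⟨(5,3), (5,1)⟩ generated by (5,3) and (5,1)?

|⟨(5,3)⟩| = 8 and |⟨(5,1)⟩| = 8, so |H| is a multiple of lcm(8, 8) = 8 and divides |G| = 32.
Closing under the operation: H = {(0,0), (0,2), (1,1), (1,3), (2,0), (2,2), (3,1), (3,3), (4,0), (4,2), (5,1), (5,3), (6,0), (6,2), (7,1), (7,3)}, so |H| = 16.

16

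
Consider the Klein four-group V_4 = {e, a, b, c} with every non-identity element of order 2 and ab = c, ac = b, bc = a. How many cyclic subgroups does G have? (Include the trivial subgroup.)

4

A cyclic subgroup of order d is generated by each of its φ(d) elements of order d, so the cyclic subgroups of order d number (#elements of order d)/φ(d).
Cyclic subgroups by order — order 1: 1; order 2: 3.
Total: 4.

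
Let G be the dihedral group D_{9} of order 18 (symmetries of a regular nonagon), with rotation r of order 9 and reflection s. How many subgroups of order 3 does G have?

1

|G| = 18 and 3 | 18, so subgroups of order 3 are possible by Lagrange.
The subgroups of order 3 are: {e, r^3, r^6}.
So G has 1 subgroup of order 3.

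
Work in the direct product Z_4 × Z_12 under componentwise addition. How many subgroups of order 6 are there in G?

|G| = 48 and 6 | 48, so subgroups of order 6 are possible by Lagrange.
The subgroups of order 6 are: {(0,0), (0,2), (0,4), (0,6), (0,8), (0,10)}; {(0,0), (0,4), (0,8), (2,0), (2,4), (2,8)}; {(0,0), (0,4), (0,8), (2,2), (2,6), (2,10)}.
So G has 3 subgroups of order 6.

3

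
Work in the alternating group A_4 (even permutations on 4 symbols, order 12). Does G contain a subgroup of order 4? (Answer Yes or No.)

Yes

4 | 12. A subgroup of order 4 is {e, (1 2)(3 4), (1 3)(2 4), (1 4)(2 3)}.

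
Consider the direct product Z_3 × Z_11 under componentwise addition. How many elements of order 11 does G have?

10

An element (a,b) has order lcm(ord(a), ord(b)); count pairs with lcm equal to 11.
Enumerating gives 10 such elements.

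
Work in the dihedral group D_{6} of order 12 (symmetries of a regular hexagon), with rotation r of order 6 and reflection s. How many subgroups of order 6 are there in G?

3

|G| = 12 and 6 | 12, so subgroups of order 6 are possible by Lagrange.
The subgroups of order 6 are: {e, r, r^2, r^3, r^4, r^5}; {e, r^2, r^4, s, r^2s, r^4s}; {e, r^2, r^4, rs, r^3s, r^5s}.
So G has 3 subgroups of order 6.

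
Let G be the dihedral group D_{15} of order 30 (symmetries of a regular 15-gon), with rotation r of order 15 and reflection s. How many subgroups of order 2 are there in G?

|G| = 30 and 2 | 30, so subgroups of order 2 are possible by Lagrange.
The subgroups of order 2 are: {e, r^10s}; {e, r^11s}; {e, r^12s}; {e, r^13s}; … (15 in all).
So G has 15 subgroups of order 2.

15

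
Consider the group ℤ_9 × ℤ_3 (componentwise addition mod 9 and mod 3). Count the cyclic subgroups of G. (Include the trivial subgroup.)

A cyclic subgroup of order d is generated by each of its φ(d) elements of order d, so the cyclic subgroups of order d number (#elements of order d)/φ(d).
Cyclic subgroups by order — order 1: 1; order 3: 4; order 9: 3.
Total: 8.

8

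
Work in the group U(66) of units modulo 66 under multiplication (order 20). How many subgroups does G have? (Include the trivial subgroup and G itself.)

|G| = 20, so by Lagrange every subgroup order divides 20. Divisors: 1, 2, 4, 5, 10, 20.
Subgroups by order — order 1: 1; order 2: 3; order 4: 1; order 5: 1; order 10: 3; order 20: 1.
Total: 1 + 3 + 1 + 1 + 3 + 1 = 10.

10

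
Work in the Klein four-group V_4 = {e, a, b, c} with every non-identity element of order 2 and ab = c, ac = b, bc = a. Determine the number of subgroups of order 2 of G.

3

|G| = 4 and 2 | 4, so subgroups of order 2 are possible by Lagrange.
The subgroups of order 2 are: {e, a}; {e, b}; {e, c}.
So G has 3 subgroups of order 2.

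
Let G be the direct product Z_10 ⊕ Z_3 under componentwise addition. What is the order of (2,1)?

15

The order of (2,1) in Z_10 × Z_3 is lcm(ord(2) in Z_10, ord(1) in Z_3).
ord(2) = 5 and ord(1) = 3, so |⟨(2,1)⟩| = lcm(5, 3) = 15.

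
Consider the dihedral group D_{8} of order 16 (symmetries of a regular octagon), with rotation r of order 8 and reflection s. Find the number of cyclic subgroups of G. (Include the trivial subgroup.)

12

A cyclic subgroup of order d is generated by each of its φ(d) elements of order d, so the cyclic subgroups of order d number (#elements of order d)/φ(d).
Cyclic subgroups by order — order 1: 1; order 2: 9; order 4: 1; order 8: 1.
Total: 12.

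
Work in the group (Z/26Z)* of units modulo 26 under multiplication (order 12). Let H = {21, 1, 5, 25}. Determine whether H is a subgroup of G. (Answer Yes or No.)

|H| = 4 divides |G| = 12, consistent with Lagrange.
H contains the identity, every element's inverse is in H, and H is closed under ·: it is a subgroup.
In fact H = ⟨21⟩.

Yes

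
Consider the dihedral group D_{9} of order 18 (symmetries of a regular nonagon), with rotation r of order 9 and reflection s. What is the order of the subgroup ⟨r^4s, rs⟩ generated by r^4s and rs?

|⟨r^4s⟩| = 2 and |⟨rs⟩| = 2, so |H| is a multiple of lcm(2, 2) = 2 and divides |G| = 18.
Closing under the operation: H = {e, r^3, r^6, rs, r^4s, r^7s}, so |H| = 6.

6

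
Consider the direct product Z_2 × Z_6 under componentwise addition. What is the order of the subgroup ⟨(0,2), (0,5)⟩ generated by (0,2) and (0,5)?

6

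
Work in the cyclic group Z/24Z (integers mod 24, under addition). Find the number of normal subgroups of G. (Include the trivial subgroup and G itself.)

G is abelian, so every subgroup is normal.
G has 8 subgroups in total, hence 8 normal subgroups.

8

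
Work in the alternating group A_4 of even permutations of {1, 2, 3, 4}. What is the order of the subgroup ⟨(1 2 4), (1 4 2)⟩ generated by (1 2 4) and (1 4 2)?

|⟨(1 2 4)⟩| = 3 and |⟨(1 4 2)⟩| = 3, so |H| is a multiple of lcm(3, 3) = 3 and divides |G| = 12.
Closing under the operation: H = {e, (1 2 4), (1 4 2)}, so |H| = 3.

3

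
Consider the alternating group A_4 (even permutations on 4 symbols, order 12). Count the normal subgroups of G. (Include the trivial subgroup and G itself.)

3

G has 10 subgroups. Checking conjugation-invariance by order — order 1: 1/1 normal; order 2: 0/3 normal; order 3: 0/4 normal; order 4: 1/1 normal; order 12: 1/1 normal.
Total normal subgroups: 3.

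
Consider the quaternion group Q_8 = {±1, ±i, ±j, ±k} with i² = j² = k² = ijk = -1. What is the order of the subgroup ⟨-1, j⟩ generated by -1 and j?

4

|⟨-1⟩| = 2 and |⟨j⟩| = 4, so |H| is a multiple of lcm(2, 4) = 4 and divides |G| = 8.
Closing under the operation: H = {1, -1, j, -j}, so |H| = 4.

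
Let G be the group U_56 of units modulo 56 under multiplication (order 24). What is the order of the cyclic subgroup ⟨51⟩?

Compute successive powers of 51 mod 56: 51, 25, 43, 9, 11, 1; 51^6 ≡ 1 (mod 56).
So |⟨51⟩| = 6.

6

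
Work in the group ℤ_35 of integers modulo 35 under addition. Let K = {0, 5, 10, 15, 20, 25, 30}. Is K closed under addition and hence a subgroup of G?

|K| = 7 divides |G| = 35, consistent with Lagrange.
K contains the identity, every element's inverse is in K, and K is closed under +: it is a subgroup.
In fact K = ⟨20⟩.

Yes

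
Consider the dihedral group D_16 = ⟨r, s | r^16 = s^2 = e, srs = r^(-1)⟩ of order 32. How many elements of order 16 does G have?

The elements of order 16 are: r, r^3, r^5, r^7, r^9, r^11, r^13, r^15.
That's 8.

8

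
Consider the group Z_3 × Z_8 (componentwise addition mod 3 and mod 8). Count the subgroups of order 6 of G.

1

|G| = 24 and 6 | 24, so subgroups of order 6 are possible by Lagrange.
The subgroups of order 6 are: {(0,0), (0,4), (1,0), (1,4), (2,0), (2,4)}.
So G has 1 subgroup of order 6.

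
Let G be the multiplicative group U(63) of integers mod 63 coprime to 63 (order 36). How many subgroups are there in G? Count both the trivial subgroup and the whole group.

|G| = 36, so by Lagrange every subgroup order divides 36. Divisors: 1, 2, 3, 4, 6, 9, 12, 18, 36.
Subgroups by order — order 1: 1; order 2: 3; order 3: 4; order 4: 1; order 6: 12; order 9: 1; order 12: 4; order 18: 3; order 36: 1.
Total: 1 + 3 + 4 + 1 + 12 + 1 + 4 + 3 + 1 = 30.

30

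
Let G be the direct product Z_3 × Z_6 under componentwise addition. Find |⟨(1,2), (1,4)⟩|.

9

|⟨(1,2)⟩| = 3 and |⟨(1,4)⟩| = 3, so |H| is a multiple of lcm(3, 3) = 3 and divides |G| = 18.
Closing under the operation: H = {(0,0), (0,2), (0,4), (1,0), (1,2), (1,4), (2,0), (2,2), (2,4)}, so |H| = 9.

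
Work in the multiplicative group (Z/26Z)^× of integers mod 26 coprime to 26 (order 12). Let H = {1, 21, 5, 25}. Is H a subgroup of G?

|H| = 4 divides |G| = 12, consistent with Lagrange.
H contains the identity, every element's inverse is in H, and H is closed under ·: it is a subgroup.
In fact H = ⟨21⟩.

Yes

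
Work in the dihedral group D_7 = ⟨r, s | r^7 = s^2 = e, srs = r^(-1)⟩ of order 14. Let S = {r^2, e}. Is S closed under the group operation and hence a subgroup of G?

No

r^2 ∈ S but its inverse r^5 ∉ S, so S is not a subgroup.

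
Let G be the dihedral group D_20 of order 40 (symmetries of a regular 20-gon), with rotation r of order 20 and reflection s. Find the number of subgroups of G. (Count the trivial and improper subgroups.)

|G| = 40, so by Lagrange every subgroup order divides 40. Divisors: 1, 2, 4, 5, 8, 10, 20, 40.
Subgroups by order — order 1: 1; order 2: 21; order 4: 11; order 5: 1; order 8: 5; order 10: 5; order 20: 3; order 40: 1.
Total: 1 + 21 + 11 + 1 + 5 + 5 + 3 + 1 = 48.

48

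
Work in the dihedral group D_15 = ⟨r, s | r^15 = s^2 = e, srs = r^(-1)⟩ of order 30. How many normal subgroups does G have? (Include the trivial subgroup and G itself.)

G has 28 subgroups. Checking conjugation-invariance by order — order 1: 1/1 normal; order 2: 0/15 normal; order 3: 1/1 normal; order 5: 1/1 normal; order 6: 0/5 normal; order 10: 0/3 normal; order 15: 1/1 normal; order 30: 1/1 normal.
Total normal subgroups: 5.

5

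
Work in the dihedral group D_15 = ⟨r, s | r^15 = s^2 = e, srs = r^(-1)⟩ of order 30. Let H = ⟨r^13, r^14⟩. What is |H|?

|⟨r^13⟩| = 15 and |⟨r^14⟩| = 15, so |H| is a multiple of lcm(15, 15) = 15 and divides |G| = 30.
Closing under the operation: H = {e, r, r^2, r^3, r^4, r^5, r^6, r^7, r^8, r^9, r^10, r^11, r^12, r^13, r^14}, so |H| = 15.

15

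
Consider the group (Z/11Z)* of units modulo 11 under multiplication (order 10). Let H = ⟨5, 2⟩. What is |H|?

|⟨5⟩| = 5 and |⟨2⟩| = 10, so |H| is a multiple of lcm(5, 10) = 10 and divides |G| = 10.
Closing {5, 2} under the group operation gives all of G, so |H| = 10.

10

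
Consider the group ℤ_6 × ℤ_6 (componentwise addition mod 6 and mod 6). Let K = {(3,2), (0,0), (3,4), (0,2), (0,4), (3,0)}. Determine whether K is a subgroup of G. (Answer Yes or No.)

Yes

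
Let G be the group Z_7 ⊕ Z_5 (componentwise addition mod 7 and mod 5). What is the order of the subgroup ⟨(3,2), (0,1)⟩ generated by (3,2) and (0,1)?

|⟨(3,2)⟩| = 35 and |⟨(0,1)⟩| = 5, so |H| is a multiple of lcm(35, 5) = 35 and divides |G| = 35.
Closing {(3,2), (0,1)} under the group operation gives all of G, so |H| = 35.

35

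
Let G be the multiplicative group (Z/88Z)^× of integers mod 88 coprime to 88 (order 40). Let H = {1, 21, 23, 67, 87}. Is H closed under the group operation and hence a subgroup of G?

Closure fails: 67 · 23 = 45 ∉ H. So H is not a subgroup.

No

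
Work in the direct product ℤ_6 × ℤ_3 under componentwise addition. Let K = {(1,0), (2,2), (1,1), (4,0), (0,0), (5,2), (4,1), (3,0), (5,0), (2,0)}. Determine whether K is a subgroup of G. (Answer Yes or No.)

No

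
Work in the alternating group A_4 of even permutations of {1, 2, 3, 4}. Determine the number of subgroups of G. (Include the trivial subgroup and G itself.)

|G| = 12, so by Lagrange every subgroup order divides 12. Divisors: 1, 2, 3, 4, 6, 12.
Subgroups by order — order 1: 1; order 2: 3; order 3: 4; order 4: 1; order 6: 0; order 12: 1.
Total: 1 + 3 + 4 + 1 + 0 + 1 = 10.

10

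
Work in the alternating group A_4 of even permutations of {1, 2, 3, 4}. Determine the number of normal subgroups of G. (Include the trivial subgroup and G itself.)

G has 10 subgroups. Checking conjugation-invariance by order — order 1: 1/1 normal; order 2: 0/3 normal; order 3: 0/4 normal; order 4: 1/1 normal; order 12: 1/1 normal.
Total normal subgroups: 3.

3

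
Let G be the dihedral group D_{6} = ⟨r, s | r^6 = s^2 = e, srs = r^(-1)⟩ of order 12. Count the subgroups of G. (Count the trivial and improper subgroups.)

|G| = 12, so by Lagrange every subgroup order divides 12. Divisors: 1, 2, 3, 4, 6, 12.
Subgroups by order — order 1: 1; order 2: 7; order 3: 1; order 4: 3; order 6: 3; order 12: 1.
Total: 1 + 7 + 1 + 3 + 3 + 1 = 16.

16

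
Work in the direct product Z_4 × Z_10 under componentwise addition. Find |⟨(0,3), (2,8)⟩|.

20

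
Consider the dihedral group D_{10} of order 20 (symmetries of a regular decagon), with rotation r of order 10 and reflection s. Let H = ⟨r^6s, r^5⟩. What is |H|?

4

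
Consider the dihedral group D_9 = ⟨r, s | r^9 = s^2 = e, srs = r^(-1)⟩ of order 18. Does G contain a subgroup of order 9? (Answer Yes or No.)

Yes

9 | 18. A subgroup of order 9 is {e, r, r^2, r^3, r^4, r^5, r^6, r^7, r^8}.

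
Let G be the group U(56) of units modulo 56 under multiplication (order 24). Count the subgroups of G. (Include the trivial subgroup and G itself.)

|G| = 24, so by Lagrange every subgroup order divides 24. Divisors: 1, 2, 3, 4, 6, 8, 12, 24.
Subgroups by order — order 1: 1; order 2: 7; order 3: 1; order 4: 7; order 6: 7; order 8: 1; order 12: 7; order 24: 1.
Total: 1 + 7 + 1 + 7 + 7 + 1 + 7 + 1 = 32.

32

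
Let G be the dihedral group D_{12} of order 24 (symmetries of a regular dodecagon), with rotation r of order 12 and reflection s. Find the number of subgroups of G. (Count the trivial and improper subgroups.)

34

|G| = 24, so by Lagrange every subgroup order divides 24. Divisors: 1, 2, 3, 4, 6, 8, 12, 24.
Subgroups by order — order 1: 1; order 2: 13; order 3: 1; order 4: 7; order 6: 5; order 8: 3; order 12: 3; order 24: 1.
Total: 1 + 13 + 1 + 7 + 5 + 3 + 3 + 1 = 34.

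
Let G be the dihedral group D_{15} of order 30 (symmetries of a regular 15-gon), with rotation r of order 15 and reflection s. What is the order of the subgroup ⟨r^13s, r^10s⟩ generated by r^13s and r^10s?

10

|⟨r^13s⟩| = 2 and |⟨r^10s⟩| = 2, so |H| is a multiple of lcm(2, 2) = 2 and divides |G| = 30.
Closing under the operation: H = {e, r^3, r^6, r^9, r^12, rs, r^4s, r^7s, r^10s, r^13s}, so |H| = 10.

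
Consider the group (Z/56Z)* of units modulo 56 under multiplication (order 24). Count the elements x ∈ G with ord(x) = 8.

0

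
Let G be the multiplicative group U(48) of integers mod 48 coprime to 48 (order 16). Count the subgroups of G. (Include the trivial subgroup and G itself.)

|G| = 16, so by Lagrange every subgroup order divides 16. Divisors: 1, 2, 4, 8, 16.
Subgroups by order — order 1: 1; order 2: 7; order 4: 11; order 8: 7; order 16: 1.
Total: 1 + 7 + 11 + 7 + 1 = 27.

27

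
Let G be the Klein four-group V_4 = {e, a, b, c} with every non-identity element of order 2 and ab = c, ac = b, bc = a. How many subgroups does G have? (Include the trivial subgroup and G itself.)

5

|G| = 4, so by Lagrange every subgroup order divides 4. Divisors: 1, 2, 4.
Subgroups by order — order 1: 1; order 2: 3; order 4: 1.
Total: 1 + 3 + 1 = 5.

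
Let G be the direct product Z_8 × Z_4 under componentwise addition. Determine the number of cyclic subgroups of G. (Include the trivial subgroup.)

14

Each element a generates a cyclic subgroup ⟨a⟩; distinct elements may generate the same one (a cyclic group of order d has φ(d) generators).
Cyclic subgroups by order — order 1: 1; order 2: 3; order 4: 6; order 8: 4.
Total: 14.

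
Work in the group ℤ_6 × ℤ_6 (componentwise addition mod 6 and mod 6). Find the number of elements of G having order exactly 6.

24

An element (a,b) has order lcm(ord(a), ord(b)); count pairs with lcm equal to 6.
Enumerating gives 24 such elements.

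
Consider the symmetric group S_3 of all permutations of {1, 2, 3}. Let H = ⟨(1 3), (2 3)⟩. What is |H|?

6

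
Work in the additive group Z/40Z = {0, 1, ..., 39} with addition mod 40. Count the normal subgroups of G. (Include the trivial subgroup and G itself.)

G is abelian, so every subgroup is normal.
G has 8 subgroups in total, hence 8 normal subgroups.

8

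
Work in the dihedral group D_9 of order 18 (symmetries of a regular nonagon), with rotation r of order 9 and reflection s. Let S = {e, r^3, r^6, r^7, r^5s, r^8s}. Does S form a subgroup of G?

r^7 ∈ S but its inverse r^2 ∉ S, so S is not a subgroup.

No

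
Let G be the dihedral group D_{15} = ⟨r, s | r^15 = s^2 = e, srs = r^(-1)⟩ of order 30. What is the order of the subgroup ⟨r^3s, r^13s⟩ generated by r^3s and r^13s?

|⟨r^3s⟩| = 2 and |⟨r^13s⟩| = 2, so |H| is a multiple of lcm(2, 2) = 2 and divides |G| = 30.
Closing under the operation: H = {e, r^5, r^10, r^3s, r^8s, r^13s}, so |H| = 6.

6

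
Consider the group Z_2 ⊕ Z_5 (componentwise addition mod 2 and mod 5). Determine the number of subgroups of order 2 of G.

1

|G| = 10 and 2 | 10, so subgroups of order 2 are possible by Lagrange.
The subgroups of order 2 are: {(0,0), (1,0)}.
So G has 1 subgroup of order 2.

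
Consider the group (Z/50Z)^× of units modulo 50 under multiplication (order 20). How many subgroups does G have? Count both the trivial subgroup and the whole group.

6

|G| = 20, so by Lagrange every subgroup order divides 20. Divisors: 1, 2, 4, 5, 10, 20.
Subgroups by order — order 1: 1; order 2: 1; order 4: 1; order 5: 1; order 10: 1; order 20: 1.
Total: 1 + 1 + 1 + 1 + 1 + 1 = 6.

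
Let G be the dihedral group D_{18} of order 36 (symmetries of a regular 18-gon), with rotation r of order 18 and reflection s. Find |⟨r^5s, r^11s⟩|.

6

|⟨r^5s⟩| = 2 and |⟨r^11s⟩| = 2, so |H| is a multiple of lcm(2, 2) = 2 and divides |G| = 36.
Closing under the operation: H = {e, r^6, r^12, r^5s, r^11s, r^17s}, so |H| = 6.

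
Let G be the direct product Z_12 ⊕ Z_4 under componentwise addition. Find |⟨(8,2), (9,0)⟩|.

24

|⟨(8,2)⟩| = 6 and |⟨(9,0)⟩| = 4, so |H| is a multiple of lcm(6, 4) = 12 and divides |G| = 48.
Closing under the operation: H = {(0,0), (0,2), (1,0), (1,2), (2,0), (2,2), (3,0), (3,2), (4,0), (4,2), (5,0), (5,2), (6,0), (6,2), (7,0), (7,2), (8,0), (8,2), (9,0), (9,2), (10,0), (10,2), (11,0), (11,2)}, so |H| = 24.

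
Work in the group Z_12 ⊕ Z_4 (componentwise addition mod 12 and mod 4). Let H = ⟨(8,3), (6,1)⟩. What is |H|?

|⟨(8,3)⟩| = 12 and |⟨(6,1)⟩| = 4, so |H| is a multiple of lcm(12, 4) = 12 and divides |G| = 48.
Closing under the operation: H = {(0,0), (0,1), (0,2), (0,3), (2,0), (2,1), (2,2), (2,3), (4,0), (4,1), (4,2), (4,3), (6,0), (6,1), (6,2), (6,3), (8,0), (8,1), (8,2), (8,3), (10,0), (10,1), (10,2), (10,3)}, so |H| = 24.

24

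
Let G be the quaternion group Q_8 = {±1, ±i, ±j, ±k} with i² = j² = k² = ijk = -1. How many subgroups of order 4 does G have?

3

|G| = 8 and 4 | 8, so subgroups of order 4 are possible by Lagrange.
The subgroups of order 4 are: {1, -1, i, -i}; {1, -1, j, -j}; {1, -1, k, -k}.
So G has 3 subgroups of order 4.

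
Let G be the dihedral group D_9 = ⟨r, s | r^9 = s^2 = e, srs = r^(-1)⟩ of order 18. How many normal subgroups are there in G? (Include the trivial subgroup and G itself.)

G has 16 subgroups. Checking conjugation-invariance by order — order 1: 1/1 normal; order 2: 0/9 normal; order 3: 1/1 normal; order 6: 0/3 normal; order 9: 1/1 normal; order 18: 1/1 normal.
Total normal subgroups: 4.

4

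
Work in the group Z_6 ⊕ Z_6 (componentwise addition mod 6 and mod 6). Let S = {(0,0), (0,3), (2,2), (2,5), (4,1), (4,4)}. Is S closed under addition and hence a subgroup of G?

Yes

|S| = 6 divides |G| = 36, consistent with Lagrange.
S contains the identity, every element's inverse is in S, and S is closed under +: it is a subgroup.
In fact S = ⟨(2,5)⟩.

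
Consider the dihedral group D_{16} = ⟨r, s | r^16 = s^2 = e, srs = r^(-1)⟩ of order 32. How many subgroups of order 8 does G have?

5

|G| = 32 and 8 | 32, so subgroups of order 8 are possible by Lagrange.
The subgroups of order 8 are: {e, r^2, r^4, r^6, r^8, r^10, r^12, r^14}; {e, r^4, r^8, r^12, r^2s, r^6s, r^10s, r^14s}; {e, r^4, r^8, r^12, r^3s, r^7s, r^11s, r^15s}; {e, r^4, r^8, r^12, s, r^4s, r^8s, r^12s}; … (5 in all).
So G has 5 subgroups of order 8.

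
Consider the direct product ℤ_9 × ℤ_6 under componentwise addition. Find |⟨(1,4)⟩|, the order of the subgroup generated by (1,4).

The order of (1,4) in Z_9 × Z_6 is lcm(ord(1) in Z_9, ord(4) in Z_6).
ord(1) = 9 and ord(4) = 3, so |⟨(1,4)⟩| = lcm(9, 3) = 9.

9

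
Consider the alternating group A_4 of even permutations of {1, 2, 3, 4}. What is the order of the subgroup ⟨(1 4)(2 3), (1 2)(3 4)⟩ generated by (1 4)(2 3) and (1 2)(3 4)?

4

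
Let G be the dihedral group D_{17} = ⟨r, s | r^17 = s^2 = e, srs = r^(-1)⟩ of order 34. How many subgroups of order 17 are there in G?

|G| = 34 and 17 | 34, so subgroups of order 17 are possible by Lagrange.
The subgroups of order 17 are: {e, r, r^2, r^3, r^4, r^5, r^6, r^7, r^8, r^9, r^10, r^11, r^12, r^13, r^14, r^15, r^16}.
So G has 1 subgroup of order 17.

1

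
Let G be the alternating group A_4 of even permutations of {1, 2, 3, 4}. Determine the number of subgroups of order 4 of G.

1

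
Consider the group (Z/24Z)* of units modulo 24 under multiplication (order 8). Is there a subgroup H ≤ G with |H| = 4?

Yes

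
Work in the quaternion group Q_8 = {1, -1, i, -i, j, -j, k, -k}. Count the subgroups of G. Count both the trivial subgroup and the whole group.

|G| = 8, so by Lagrange every subgroup order divides 8. Divisors: 1, 2, 4, 8.
Subgroups by order — order 1: 1; order 2: 1; order 4: 3; order 8: 1.
Total: 1 + 1 + 3 + 1 = 6.

6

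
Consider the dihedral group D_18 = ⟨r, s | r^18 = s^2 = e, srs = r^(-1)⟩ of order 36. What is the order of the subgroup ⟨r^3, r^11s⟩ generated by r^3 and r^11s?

12

|⟨r^3⟩| = 6 and |⟨r^11s⟩| = 2, so |H| is a multiple of lcm(6, 2) = 6 and divides |G| = 36.
Closing under the operation: H = {e, r^3, r^6, r^9, r^12, r^15, r^2s, r^5s, r^8s, r^11s, r^14s, r^17s}, so |H| = 12.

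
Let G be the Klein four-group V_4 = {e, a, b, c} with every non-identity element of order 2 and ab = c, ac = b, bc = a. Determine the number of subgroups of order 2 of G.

3

|G| = 4 and 2 | 4, so subgroups of order 2 are possible by Lagrange.
The subgroups of order 2 are: {e, a}; {e, b}; {e, c}.
So G has 3 subgroups of order 2.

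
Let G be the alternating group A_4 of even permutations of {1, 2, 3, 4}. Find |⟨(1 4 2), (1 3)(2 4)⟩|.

|⟨(1 4 2)⟩| = 3 and |⟨(1 3)(2 4)⟩| = 2, so |H| is a multiple of lcm(3, 2) = 6 and divides |G| = 12.
Closing {(1 4 2), (1 3)(2 4)} under the group operation gives all of G, so |H| = 12.

12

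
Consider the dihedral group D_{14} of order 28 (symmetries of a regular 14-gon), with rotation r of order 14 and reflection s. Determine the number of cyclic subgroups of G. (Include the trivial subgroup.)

A cyclic subgroup of order d is generated by each of its φ(d) elements of order d, so the cyclic subgroups of order d number (#elements of order d)/φ(d).
Cyclic subgroups by order — order 1: 1; order 2: 15; order 7: 1; order 14: 1.
Total: 18.

18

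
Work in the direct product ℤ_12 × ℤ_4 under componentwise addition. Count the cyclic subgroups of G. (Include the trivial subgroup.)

A cyclic subgroup of order d is generated by each of its φ(d) elements of order d, so the cyclic subgroups of order d number (#elements of order d)/φ(d).
Cyclic subgroups by order — order 1: 1; order 2: 3; order 3: 1; order 4: 6; order 6: 3; order 12: 6.
Total: 20.

20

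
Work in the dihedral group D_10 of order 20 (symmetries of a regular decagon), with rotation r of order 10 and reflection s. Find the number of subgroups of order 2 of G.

|G| = 20 and 2 | 20, so subgroups of order 2 are possible by Lagrange.
The subgroups of order 2 are: {e, r^2s}; {e, r^3s}; {e, r^4s}; {e, r^5}; … (11 in all).
So G has 11 subgroups of order 2.

11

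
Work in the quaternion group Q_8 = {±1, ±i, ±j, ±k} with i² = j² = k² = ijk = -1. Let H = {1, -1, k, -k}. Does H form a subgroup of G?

Yes

|H| = 4 divides |G| = 8, consistent with Lagrange.
H contains the identity, every element's inverse is in H, and H is closed under ·: it is a subgroup.
In fact H = ⟨-k⟩.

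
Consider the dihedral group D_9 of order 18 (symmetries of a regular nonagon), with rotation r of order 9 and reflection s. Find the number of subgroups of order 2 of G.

|G| = 18 and 2 | 18, so subgroups of order 2 are possible by Lagrange.
The subgroups of order 2 are: {e, r^2s}; {e, r^3s}; {e, r^4s}; {e, r^5s}; … (9 in all).
So G has 9 subgroups of order 2.

9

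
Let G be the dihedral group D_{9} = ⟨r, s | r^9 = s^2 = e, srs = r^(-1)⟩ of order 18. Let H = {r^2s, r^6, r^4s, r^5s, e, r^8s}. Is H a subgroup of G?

r^6 ∈ H but its inverse r^3 ∉ H, so H is not a subgroup.

No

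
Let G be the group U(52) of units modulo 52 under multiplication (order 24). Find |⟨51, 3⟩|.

|⟨51⟩| = 2 and |⟨3⟩| = 6, so |H| is a multiple of lcm(2, 6) = 6 and divides |G| = 24.
Closing under the operation: H = {1, 3, 9, 17, 23, 25, 27, 29, 35, 43, 49, 51}, so |H| = 12.

12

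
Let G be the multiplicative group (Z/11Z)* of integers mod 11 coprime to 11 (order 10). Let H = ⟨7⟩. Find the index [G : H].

|⟨7⟩| = 10 and |G| = 10.
By Lagrange, [G : H] = |G|/|H| = 10/10 = 1.

1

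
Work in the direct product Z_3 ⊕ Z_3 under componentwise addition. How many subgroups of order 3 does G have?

|G| = 9 and 3 | 9, so subgroups of order 3 are possible by Lagrange.
The subgroups of order 3 are: {(0,0), (0,1), (0,2)}; {(0,0), (1,0), (2,0)}; {(0,0), (1,1), (2,2)}; {(0,0), (1,2), (2,1)}.
So G has 4 subgroups of order 3.

4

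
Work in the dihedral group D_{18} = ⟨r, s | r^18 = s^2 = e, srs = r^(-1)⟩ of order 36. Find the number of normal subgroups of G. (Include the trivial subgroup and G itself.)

G has 45 subgroups. Checking conjugation-invariance by order — order 1: 1/1 normal; order 2: 1/19 normal; order 3: 1/1 normal; order 4: 0/9 normal; order 6: 1/7 normal; order 9: 1/1 normal; order 12: 0/3 normal; order 18: 3/3 normal; order 36: 1/1 normal.
Total normal subgroups: 9.

9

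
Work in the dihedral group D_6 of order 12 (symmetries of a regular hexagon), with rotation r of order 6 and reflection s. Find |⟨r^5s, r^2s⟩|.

|⟨r^5s⟩| = 2 and |⟨r^2s⟩| = 2, so |H| is a multiple of lcm(2, 2) = 2 and divides |G| = 12.
Closing under the operation: H = {e, r^3, r^2s, r^5s}, so |H| = 4.

4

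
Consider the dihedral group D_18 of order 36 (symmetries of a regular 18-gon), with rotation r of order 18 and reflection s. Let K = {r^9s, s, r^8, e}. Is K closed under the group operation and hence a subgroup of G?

r^8 ∈ K but its inverse r^10 ∉ K, so K is not a subgroup.

No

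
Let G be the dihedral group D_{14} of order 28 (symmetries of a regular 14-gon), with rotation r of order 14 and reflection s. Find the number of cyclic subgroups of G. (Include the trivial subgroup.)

18

Group the elements of G by the cyclic subgroup they generate; each cyclic subgroup of order d accounts for φ(d) elements.
Cyclic subgroups by order — order 1: 1; order 2: 15; order 7: 1; order 14: 1.
Total: 18.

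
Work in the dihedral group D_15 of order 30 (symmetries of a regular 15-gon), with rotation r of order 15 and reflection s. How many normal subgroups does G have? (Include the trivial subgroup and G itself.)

G has 28 subgroups. Checking conjugation-invariance by order — order 1: 1/1 normal; order 2: 0/15 normal; order 3: 1/1 normal; order 5: 1/1 normal; order 6: 0/5 normal; order 10: 0/3 normal; order 15: 1/1 normal; order 30: 1/1 normal.
Total normal subgroups: 5.

5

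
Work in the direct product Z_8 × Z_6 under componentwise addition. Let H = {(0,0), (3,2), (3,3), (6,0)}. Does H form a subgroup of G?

No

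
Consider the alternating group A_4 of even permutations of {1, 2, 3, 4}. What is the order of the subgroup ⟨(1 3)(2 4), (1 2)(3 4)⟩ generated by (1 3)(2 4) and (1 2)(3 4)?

|⟨(1 3)(2 4)⟩| = 2 and |⟨(1 2)(3 4)⟩| = 2, so |H| is a multiple of lcm(2, 2) = 2 and divides |G| = 12.
Closing under the operation: H = {e, (1 2)(3 4), (1 3)(2 4), (1 4)(2 3)}, so |H| = 4.

4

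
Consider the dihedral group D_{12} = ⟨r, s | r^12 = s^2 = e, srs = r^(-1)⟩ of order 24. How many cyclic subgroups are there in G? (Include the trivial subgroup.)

18

Each element a generates a cyclic subgroup ⟨a⟩; distinct elements may generate the same one (a cyclic group of order d has φ(d) generators).
Cyclic subgroups by order — order 1: 1; order 2: 13; order 3: 1; order 4: 1; order 6: 1; order 12: 1.
Total: 18.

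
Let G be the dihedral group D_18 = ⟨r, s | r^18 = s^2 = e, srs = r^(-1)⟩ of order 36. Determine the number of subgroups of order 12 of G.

3

|G| = 36 and 12 | 36, so subgroups of order 12 are possible by Lagrange.
The subgroups of order 12 are: {e, r^3, r^6, r^9, r^12, r^15, rs, r^4s, r^7s, r^10s, r^13s, r^16s}; {e, r^3, r^6, r^9, r^12, r^15, r^2s, r^5s, r^8s, r^11s, r^14s, r^17s}; {e, r^3, r^6, r^9, r^12, r^15, s, r^3s, r^6s, r^9s, r^12s, r^15s}.
So G has 3 subgroups of order 12.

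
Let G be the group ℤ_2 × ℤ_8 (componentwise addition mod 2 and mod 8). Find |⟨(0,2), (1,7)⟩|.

8

|⟨(0,2)⟩| = 4 and |⟨(1,7)⟩| = 8, so |H| is a multiple of lcm(4, 8) = 8 and divides |G| = 16.
Closing under the operation: H = {(0,0), (0,2), (0,4), (0,6), (1,1), (1,3), (1,5), (1,7)}, so |H| = 8.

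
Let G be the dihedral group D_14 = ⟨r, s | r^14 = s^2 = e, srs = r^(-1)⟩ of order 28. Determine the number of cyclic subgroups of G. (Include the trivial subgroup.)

18

Each element a generates a cyclic subgroup ⟨a⟩; distinct elements may generate the same one (a cyclic group of order d has φ(d) generators).
Cyclic subgroups by order — order 1: 1; order 2: 15; order 7: 1; order 14: 1.
Total: 18.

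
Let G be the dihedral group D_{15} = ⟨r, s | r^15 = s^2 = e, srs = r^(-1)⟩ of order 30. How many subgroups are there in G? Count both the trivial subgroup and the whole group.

|G| = 30, so by Lagrange every subgroup order divides 30. Divisors: 1, 2, 3, 5, 6, 10, 15, 30.
Subgroups by order — order 1: 1; order 2: 15; order 3: 1; order 5: 1; order 6: 5; order 10: 3; order 15: 1; order 30: 1.
Total: 1 + 15 + 1 + 1 + 5 + 3 + 1 + 1 = 28.

28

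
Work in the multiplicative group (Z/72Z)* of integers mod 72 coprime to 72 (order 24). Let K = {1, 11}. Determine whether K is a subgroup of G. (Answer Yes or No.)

11 ∈ K but its inverse 59 ∉ K, so K is not a subgroup.

No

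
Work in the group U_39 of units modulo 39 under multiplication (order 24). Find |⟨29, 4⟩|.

12

|⟨29⟩| = 6 and |⟨4⟩| = 6, so |H| is a multiple of lcm(6, 6) = 6 and divides |G| = 24.
Closing under the operation: H = {1, 4, 10, 14, 16, 17, 22, 23, 25, 29, 35, 38}, so |H| = 12.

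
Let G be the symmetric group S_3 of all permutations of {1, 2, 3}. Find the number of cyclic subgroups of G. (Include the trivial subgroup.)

Each element a generates a cyclic subgroup ⟨a⟩; distinct elements may generate the same one (a cyclic group of order d has φ(d) generators).
Cyclic subgroups by order — order 1: 1; order 2: 3; order 3: 1.
Total: 5.

5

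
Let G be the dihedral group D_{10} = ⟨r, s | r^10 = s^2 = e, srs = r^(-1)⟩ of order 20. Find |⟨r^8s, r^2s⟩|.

|⟨r^8s⟩| = 2 and |⟨r^2s⟩| = 2, so |H| is a multiple of lcm(2, 2) = 2 and divides |G| = 20.
Closing under the operation: H = {e, r^2, r^4, r^6, r^8, s, r^2s, r^4s, r^6s, r^8s}, so |H| = 10.

10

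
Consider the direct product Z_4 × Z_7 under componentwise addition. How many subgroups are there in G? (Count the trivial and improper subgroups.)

6

|G| = 28, so by Lagrange every subgroup order divides 28. Divisors: 1, 2, 4, 7, 14, 28.
Subgroups by order — order 1: 1; order 2: 1; order 4: 1; order 7: 1; order 14: 1; order 28: 1.
Total: 1 + 1 + 1 + 1 + 1 + 1 = 6.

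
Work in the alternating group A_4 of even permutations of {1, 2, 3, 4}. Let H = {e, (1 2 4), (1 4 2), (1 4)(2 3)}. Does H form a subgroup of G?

No

Closure fails: (1 2 4) ∘ (1 4)(2 3) = (2 3 4) ∉ H. So H is not a subgroup.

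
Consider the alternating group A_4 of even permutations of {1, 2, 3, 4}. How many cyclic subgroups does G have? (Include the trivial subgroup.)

8

Each element a generates a cyclic subgroup ⟨a⟩; distinct elements may generate the same one (a cyclic group of order d has φ(d) generators).
Cyclic subgroups by order — order 1: 1; order 2: 3; order 3: 4.
Total: 8.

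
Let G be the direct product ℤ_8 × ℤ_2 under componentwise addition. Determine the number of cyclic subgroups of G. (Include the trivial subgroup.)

8

A cyclic subgroup of order d is generated by each of its φ(d) elements of order d, so the cyclic subgroups of order d number (#elements of order d)/φ(d).
Cyclic subgroups by order — order 1: 1; order 2: 3; order 4: 2; order 8: 2.
Total: 8.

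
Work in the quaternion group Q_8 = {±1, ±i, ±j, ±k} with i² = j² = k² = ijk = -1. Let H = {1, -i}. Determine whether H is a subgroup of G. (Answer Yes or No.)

No

-i ∈ H but its inverse i ∉ H, so H is not a subgroup.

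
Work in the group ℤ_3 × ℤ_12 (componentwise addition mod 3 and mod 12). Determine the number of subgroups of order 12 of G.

4

|G| = 36 and 12 | 36, so subgroups of order 12 are possible by Lagrange.
The subgroups of order 12 are: {(0,0), (0,1), (0,2), (0,3), (0,4), (0,5), (0,6), (0,7), (0,8), (0,9), (0,10), (0,11)}; {(0,0), (0,3), (0,6), (0,9), (1,0), (1,3), (1,6), (1,9), (2,0), (2,3), (2,6), (2,9)}; {(0,0), (0,3), (0,6), (0,9), (1,1), (1,4), (1,7), (1,10), (2,2), (2,5), (2,8), (2,11)}; {(0,0), (0,3), (0,6), (0,9), (1,2), (1,5), (1,8), (1,11), (2,1), (2,4), (2,7), (2,10)}.
So G has 4 subgroups of order 12.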